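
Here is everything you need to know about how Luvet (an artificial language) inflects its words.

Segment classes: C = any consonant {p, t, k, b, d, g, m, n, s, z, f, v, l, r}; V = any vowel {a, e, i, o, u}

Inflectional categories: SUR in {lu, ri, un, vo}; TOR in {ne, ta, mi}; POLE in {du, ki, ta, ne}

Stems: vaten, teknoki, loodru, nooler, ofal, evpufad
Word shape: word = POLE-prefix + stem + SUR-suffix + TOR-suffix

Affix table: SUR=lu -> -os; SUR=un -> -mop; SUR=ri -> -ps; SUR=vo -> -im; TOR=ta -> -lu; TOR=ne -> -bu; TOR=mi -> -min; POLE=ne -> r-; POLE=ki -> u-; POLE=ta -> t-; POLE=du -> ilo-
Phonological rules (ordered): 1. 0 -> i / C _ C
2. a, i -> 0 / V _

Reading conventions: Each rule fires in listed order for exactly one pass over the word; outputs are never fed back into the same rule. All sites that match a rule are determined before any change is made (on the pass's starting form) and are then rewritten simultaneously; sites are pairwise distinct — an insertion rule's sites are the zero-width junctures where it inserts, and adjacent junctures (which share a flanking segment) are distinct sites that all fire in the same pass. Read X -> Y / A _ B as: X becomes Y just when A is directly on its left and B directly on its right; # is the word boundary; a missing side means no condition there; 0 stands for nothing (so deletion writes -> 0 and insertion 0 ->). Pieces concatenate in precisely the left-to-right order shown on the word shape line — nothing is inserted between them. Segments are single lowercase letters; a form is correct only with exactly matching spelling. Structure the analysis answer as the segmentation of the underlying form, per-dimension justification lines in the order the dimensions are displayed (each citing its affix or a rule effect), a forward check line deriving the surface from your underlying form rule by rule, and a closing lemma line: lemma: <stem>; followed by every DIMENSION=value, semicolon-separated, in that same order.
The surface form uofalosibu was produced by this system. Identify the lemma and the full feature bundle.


underlying: u-ofal-os-bu
SUR=lu - signalled by the affix -os
TOR=ne - signalled by the affix -bu
POLE=ki - signalled by the affix u-
check: uofalosbu -> uofalosibu -> uofalosibu
lemma: ofal; SUR=lu; TOR=ne; POLE=ki


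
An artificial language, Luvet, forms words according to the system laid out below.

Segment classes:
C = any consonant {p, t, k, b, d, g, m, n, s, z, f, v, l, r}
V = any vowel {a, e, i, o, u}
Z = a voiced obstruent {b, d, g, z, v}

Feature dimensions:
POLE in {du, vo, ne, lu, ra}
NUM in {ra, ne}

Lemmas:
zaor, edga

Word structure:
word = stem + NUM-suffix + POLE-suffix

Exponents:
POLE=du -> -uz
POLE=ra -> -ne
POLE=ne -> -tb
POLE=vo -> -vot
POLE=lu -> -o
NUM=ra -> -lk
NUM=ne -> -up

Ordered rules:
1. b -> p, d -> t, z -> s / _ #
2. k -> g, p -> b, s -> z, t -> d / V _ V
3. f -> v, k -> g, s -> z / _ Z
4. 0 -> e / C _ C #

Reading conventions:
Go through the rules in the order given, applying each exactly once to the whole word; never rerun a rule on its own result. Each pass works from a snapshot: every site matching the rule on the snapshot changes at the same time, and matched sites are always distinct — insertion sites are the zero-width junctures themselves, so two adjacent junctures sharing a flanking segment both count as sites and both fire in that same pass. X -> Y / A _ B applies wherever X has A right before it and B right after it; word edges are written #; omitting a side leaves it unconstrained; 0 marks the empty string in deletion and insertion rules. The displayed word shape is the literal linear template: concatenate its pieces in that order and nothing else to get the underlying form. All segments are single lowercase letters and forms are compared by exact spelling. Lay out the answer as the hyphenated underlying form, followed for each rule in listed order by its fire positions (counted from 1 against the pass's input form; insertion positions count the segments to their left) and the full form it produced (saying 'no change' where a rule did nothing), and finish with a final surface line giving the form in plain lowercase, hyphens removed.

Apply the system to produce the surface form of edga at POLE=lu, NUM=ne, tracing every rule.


underlying: edga-up-o
1. b -> p, d -> t, z -> s / _ #: no change
2. k -> g, p -> b, s -> z, t -> d / V _ V: fires at position(s) 6: edgaubo
3. f -> v, k -> g, s -> z / _ Z: no change
4. 0 -> e / C _ C #: no change
surface: edgaubo


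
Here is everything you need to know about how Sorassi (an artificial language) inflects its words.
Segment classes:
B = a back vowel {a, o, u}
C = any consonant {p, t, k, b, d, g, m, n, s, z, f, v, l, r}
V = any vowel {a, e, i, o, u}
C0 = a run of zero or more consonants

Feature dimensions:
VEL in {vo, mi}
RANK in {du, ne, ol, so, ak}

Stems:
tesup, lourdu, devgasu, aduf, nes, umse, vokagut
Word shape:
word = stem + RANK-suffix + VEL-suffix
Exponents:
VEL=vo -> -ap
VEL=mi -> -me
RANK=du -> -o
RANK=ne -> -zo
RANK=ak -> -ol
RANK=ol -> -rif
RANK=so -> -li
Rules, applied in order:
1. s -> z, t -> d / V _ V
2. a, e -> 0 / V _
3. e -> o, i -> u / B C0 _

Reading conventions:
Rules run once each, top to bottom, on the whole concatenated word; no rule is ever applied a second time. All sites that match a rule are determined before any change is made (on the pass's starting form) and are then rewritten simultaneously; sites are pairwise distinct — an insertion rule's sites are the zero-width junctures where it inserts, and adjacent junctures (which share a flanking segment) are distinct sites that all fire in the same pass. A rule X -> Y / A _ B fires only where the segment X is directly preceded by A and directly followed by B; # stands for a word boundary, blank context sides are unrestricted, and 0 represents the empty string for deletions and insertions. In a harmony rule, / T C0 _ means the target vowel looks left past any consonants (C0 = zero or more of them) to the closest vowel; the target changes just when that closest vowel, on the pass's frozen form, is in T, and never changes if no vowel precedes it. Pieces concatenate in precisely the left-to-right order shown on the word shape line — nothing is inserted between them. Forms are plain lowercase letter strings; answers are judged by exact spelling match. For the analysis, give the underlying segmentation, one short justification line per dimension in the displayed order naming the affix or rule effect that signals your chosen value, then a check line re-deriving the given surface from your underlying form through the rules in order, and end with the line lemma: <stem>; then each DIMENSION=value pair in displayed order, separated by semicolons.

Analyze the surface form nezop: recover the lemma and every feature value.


underlying: nes-o-ap
VEL=vo - signalled by the affix -ap
RANK=du - signalled by the affix -o
check: nesoap -> nezoap -> nezop -> nezop
lemma: nes; VEL=vo; RANK=du


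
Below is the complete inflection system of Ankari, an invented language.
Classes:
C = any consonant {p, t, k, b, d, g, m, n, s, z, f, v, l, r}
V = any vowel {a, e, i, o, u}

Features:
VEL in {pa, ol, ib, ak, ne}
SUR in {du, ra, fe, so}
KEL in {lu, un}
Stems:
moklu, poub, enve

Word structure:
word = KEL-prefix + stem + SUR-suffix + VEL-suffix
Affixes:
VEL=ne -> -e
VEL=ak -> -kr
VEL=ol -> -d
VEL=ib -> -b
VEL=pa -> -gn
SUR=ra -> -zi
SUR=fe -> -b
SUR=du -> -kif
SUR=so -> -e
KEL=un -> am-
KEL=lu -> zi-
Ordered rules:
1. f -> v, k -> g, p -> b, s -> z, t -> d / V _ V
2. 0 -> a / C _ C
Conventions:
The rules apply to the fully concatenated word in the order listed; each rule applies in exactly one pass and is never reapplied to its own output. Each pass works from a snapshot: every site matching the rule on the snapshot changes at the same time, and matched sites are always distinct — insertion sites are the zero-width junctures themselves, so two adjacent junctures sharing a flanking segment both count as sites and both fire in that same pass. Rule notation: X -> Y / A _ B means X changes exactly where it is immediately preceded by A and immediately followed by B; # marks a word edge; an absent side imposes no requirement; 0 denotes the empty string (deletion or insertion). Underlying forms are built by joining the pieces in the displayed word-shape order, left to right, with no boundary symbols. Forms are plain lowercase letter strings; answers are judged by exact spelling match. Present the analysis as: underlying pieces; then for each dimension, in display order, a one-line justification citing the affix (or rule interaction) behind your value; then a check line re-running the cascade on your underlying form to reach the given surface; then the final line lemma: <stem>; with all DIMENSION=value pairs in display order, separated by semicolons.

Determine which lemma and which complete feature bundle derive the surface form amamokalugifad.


underlying: am-moklu-kif-d
VEL=ol - signalled by the affix -d
SUR=du - signalled by the affix -kif
KEL=un - signalled by the affix am-
check: ammoklukifd -> ammoklugifd -> amamokalugifad
lemma: moklu; VEL=ol; SUR=du; KEL=un


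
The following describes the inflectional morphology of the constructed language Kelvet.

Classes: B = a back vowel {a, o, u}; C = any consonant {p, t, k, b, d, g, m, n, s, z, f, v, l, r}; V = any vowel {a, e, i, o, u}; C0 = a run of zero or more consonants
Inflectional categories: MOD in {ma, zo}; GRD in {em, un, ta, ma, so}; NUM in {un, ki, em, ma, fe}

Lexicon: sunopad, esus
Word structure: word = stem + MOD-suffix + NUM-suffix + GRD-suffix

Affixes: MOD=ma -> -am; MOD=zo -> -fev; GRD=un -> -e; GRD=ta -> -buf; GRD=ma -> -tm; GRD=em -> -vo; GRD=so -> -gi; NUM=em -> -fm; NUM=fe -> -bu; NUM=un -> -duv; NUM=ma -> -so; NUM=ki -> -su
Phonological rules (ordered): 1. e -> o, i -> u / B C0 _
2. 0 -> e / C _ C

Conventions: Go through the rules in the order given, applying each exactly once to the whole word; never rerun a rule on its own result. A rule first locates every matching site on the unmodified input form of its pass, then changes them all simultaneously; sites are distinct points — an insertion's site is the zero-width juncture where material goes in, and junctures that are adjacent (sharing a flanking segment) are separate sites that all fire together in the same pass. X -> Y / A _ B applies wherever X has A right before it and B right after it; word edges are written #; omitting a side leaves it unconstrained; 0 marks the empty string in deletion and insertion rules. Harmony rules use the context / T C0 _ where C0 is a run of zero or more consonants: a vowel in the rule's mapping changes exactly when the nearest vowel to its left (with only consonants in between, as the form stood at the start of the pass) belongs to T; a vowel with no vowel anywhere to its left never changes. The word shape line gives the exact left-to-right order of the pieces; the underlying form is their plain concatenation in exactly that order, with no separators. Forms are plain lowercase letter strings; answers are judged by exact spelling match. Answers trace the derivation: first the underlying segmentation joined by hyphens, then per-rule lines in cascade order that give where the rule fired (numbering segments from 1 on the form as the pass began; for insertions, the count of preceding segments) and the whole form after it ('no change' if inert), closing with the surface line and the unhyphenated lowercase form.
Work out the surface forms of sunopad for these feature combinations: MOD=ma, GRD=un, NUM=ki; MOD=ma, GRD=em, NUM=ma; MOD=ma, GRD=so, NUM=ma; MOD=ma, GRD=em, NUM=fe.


cell MOD=ma, GRD=un, NUM=ki:
underlying: sunopad-am-su-e
1. e -> o, i -> u / B C0 _: fires at position(s) 12: sunopadamsuo
2. 0 -> e / C _ C: inserts after position(s) 9: sunopadamesuo
surface: sunopadamesuo

cell MOD=ma, GRD=em, NUM=ma:
underlying: sunopad-am-so-vo
1. e -> o, i -> u / B C0 _: no change
2. 0 -> e / C _ C: inserts after position(s) 9: sunopadamesovo
surface: sunopadamesovo

cell MOD=ma, GRD=so, NUM=ma:
underlying: sunopad-am-so-gi
1. e -> o, i -> u / B C0 _: fires at position(s) 13: sunopadamsogu
2. 0 -> e / C _ C: inserts after position(s) 9: sunopadamesogu
surface: sunopadamesogu

cell MOD=ma, GRD=em, NUM=fe:
underlying: sunopad-am-bu-vo
1. e -> o, i -> u / B C0 _: no change
2. 0 -> e / C _ C: inserts after position(s) 9: sunopadamebuvo
surface: sunopadamebuvo


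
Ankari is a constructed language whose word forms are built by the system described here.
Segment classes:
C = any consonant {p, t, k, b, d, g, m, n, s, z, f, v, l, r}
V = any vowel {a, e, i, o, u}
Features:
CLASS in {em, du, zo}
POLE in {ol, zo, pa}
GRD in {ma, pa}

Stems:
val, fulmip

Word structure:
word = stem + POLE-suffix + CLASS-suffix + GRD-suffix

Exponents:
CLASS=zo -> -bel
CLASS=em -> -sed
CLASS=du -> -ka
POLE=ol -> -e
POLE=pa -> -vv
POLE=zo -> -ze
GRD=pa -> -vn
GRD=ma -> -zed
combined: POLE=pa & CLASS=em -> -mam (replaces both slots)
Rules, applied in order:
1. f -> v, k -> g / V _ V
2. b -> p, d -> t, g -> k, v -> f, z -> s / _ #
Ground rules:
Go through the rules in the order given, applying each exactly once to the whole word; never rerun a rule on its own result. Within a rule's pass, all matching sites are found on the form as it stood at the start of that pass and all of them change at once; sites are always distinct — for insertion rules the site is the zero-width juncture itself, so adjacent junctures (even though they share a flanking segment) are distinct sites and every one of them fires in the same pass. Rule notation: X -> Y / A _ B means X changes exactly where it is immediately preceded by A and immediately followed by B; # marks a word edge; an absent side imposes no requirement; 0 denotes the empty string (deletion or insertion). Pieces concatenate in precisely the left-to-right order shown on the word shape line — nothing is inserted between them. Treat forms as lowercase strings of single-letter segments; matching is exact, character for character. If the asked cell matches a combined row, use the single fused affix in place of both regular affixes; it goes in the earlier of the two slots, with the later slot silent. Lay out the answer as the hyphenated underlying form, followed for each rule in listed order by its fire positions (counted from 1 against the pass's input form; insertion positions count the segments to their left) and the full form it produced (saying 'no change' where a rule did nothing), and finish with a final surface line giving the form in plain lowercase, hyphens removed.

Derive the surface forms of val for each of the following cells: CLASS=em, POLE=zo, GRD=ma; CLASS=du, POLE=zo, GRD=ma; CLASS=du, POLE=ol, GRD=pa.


cell CLASS=em, POLE=zo, GRD=ma:
underlying: val-ze-sed-zed
1. f -> v, k -> g / V _ V: no change
2. b -> p, d -> t, g -> k, v -> f, z -> s / _ #: fires at position(s) 11: valzesedzet
surface: valzesedzet

cell CLASS=du, POLE=zo, GRD=ma:
underlying: val-ze-ka-zed
1. f -> v, k -> g / V _ V: fires at position(s) 6: valzegazed
2. b -> p, d -> t, g -> k, v -> f, z -> s / _ #: fires at position(s) 10: valzegazet
surface: valzegazet

cell CLASS=du, POLE=ol, GRD=pa:
underlying: val-e-ka-vn
1. f -> v, k -> g / V _ V: fires at position(s) 5: valegavn
2. b -> p, d -> t, g -> k, v -> f, z -> s / _ #: no change
surface: valegavn


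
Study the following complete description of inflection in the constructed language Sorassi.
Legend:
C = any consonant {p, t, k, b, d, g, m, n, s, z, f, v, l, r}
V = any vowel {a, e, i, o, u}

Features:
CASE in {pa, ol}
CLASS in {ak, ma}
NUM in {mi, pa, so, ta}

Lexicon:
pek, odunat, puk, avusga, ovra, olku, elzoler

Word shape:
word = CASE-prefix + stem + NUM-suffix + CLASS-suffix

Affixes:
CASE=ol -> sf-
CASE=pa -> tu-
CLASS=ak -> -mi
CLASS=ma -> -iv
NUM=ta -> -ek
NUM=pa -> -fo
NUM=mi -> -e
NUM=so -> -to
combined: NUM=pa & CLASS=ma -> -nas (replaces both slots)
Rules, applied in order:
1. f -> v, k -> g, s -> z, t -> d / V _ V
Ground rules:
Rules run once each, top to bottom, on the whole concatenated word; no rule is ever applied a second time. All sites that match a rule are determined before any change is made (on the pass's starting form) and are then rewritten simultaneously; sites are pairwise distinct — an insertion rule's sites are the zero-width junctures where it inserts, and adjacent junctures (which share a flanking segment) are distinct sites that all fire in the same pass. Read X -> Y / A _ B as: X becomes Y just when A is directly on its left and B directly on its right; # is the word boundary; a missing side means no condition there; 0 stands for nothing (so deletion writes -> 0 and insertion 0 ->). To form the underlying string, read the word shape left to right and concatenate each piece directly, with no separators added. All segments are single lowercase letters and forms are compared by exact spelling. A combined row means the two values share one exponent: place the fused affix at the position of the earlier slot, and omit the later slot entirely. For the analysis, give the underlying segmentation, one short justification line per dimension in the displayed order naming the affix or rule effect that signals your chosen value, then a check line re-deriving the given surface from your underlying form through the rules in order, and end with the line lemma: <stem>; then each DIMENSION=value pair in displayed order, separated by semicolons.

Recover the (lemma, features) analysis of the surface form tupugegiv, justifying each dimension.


underlying: tu-puk-ek-iv
CASE=pa - signalled by the affix tu-
CLASS=ma - signalled by the affix -iv
NUM=ta - signalled by the affix -ek
check: tupukekiv -> tupugegiv
lemma: puk; CASE=pa; CLASS=ma; NUM=ta


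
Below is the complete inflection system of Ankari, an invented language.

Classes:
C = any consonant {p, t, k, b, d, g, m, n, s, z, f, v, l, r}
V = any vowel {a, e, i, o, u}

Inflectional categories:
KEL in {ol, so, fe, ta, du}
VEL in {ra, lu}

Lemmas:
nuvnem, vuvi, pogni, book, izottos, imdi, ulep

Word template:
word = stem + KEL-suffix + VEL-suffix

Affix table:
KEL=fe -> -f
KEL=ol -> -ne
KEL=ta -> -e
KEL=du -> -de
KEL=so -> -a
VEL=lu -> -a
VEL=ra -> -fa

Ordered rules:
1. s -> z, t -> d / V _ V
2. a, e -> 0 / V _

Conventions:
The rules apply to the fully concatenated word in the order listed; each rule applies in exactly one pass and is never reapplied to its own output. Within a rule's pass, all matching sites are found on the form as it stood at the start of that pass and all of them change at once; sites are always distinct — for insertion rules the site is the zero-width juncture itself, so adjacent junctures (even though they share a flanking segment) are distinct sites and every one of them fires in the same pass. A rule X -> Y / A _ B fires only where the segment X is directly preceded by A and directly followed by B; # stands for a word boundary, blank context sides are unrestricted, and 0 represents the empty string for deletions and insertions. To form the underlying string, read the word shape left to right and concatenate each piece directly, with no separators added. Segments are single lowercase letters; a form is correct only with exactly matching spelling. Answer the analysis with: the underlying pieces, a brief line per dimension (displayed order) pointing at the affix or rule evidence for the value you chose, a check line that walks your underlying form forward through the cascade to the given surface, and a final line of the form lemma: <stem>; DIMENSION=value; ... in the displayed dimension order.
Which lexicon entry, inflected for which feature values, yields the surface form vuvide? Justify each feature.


underlying: vuvi-de-a
KEL=du - signalled by the affix -de
VEL=lu - signalled by the affix -a
check: vuvidea -> vuvidea -> vuvide
lemma: vuvi; KEL=du; VEL=lu


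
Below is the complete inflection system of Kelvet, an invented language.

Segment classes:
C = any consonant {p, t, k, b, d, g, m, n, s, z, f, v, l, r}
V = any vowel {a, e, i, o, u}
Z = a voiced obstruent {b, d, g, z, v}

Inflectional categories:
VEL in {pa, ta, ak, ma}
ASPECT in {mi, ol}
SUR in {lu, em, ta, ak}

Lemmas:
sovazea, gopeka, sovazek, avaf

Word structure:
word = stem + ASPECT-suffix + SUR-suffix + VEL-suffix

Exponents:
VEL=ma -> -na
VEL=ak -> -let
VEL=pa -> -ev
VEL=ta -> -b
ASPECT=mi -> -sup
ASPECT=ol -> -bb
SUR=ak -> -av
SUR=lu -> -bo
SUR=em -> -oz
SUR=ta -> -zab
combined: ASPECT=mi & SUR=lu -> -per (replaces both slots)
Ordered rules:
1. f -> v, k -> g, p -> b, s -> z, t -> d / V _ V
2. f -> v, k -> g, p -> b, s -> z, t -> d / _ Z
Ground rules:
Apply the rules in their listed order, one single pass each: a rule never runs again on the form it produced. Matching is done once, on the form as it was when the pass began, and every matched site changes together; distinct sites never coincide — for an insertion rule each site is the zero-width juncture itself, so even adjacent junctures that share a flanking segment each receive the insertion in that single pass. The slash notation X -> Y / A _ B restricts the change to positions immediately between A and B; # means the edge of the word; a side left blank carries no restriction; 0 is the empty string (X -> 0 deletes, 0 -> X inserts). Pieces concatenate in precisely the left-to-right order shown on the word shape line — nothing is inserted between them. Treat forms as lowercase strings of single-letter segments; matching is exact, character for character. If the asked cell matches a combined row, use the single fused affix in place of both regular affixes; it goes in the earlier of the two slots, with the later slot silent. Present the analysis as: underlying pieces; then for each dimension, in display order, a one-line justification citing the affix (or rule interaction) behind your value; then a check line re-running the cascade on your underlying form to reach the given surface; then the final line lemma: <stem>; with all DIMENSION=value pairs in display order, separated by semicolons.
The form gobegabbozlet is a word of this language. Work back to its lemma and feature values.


underlying: gopeka-bb-oz-let
VEL=ak - signalled by the affix -let
ASPECT=ol - signalled by the affix -bb
SUR=em - signalled by the affix -oz
check: gopekabbozlet -> gobegabbozlet -> gobegabbozlet
lemma: gopeka; VEL=ak; ASPECT=ol; SUR=em


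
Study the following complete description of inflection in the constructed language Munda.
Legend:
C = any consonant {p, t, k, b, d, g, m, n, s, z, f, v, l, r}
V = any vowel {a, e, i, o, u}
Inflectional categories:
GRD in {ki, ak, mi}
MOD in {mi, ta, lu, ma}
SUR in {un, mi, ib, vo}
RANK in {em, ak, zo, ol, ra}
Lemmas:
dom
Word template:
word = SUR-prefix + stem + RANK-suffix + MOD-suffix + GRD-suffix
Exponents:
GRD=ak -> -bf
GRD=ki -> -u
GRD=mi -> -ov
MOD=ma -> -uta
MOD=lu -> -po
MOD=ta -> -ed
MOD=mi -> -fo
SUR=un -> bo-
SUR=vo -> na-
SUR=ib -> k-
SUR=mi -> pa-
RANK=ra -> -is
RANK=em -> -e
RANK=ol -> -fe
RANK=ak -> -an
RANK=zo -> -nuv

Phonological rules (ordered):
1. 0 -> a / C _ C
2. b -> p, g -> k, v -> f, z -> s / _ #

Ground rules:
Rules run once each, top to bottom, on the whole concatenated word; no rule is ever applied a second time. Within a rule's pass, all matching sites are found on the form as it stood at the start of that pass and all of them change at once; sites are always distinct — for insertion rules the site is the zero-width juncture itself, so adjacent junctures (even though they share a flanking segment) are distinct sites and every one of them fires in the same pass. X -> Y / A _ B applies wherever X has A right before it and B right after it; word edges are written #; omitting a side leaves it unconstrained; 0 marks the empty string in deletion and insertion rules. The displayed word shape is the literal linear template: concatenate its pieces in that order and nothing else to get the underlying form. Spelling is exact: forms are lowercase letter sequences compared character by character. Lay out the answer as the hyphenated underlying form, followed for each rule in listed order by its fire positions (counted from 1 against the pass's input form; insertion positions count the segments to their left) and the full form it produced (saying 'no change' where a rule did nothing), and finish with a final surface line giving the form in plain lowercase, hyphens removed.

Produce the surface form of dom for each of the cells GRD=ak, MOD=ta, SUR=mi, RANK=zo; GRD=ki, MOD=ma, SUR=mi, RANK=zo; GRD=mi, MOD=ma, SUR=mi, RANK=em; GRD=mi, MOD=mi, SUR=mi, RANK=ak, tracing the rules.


cell GRD=ak, MOD=ta, SUR=mi, RANK=zo:
underlying: pa-dom-nuv-ed-bf
1. 0 -> a / C _ C: inserts after position(s) 5, 10, 11: padomanuvedabaf
2. b -> p, g -> k, v -> f, z -> s / _ #: no change
surface: padomanuvedabaf

cell GRD=ki, MOD=ma, SUR=mi, RANK=zo:
underlying: pa-dom-nuv-uta-u
1. 0 -> a / C _ C: inserts after position(s) 5: padomanuvutau
2. b -> p, g -> k, v -> f, z -> s / _ #: no change
surface: padomanuvutau

cell GRD=mi, MOD=ma, SUR=mi, RANK=em:
underlying: pa-dom-e-uta-ov
1. 0 -> a / C _ C: no change
2. b -> p, g -> k, v -> f, z -> s / _ #: fires at position(s) 11: padomeutaof
surface: padomeutaof

cell GRD=mi, MOD=mi, SUR=mi, RANK=ak:
underlying: pa-dom-an-fo-ov
1. 0 -> a / C _ C: inserts after position(s) 7: padomanafoov
2. b -> p, g -> k, v -> f, z -> s / _ #: fires at position(s) 12: padomanafoof
surface: padomanafoof


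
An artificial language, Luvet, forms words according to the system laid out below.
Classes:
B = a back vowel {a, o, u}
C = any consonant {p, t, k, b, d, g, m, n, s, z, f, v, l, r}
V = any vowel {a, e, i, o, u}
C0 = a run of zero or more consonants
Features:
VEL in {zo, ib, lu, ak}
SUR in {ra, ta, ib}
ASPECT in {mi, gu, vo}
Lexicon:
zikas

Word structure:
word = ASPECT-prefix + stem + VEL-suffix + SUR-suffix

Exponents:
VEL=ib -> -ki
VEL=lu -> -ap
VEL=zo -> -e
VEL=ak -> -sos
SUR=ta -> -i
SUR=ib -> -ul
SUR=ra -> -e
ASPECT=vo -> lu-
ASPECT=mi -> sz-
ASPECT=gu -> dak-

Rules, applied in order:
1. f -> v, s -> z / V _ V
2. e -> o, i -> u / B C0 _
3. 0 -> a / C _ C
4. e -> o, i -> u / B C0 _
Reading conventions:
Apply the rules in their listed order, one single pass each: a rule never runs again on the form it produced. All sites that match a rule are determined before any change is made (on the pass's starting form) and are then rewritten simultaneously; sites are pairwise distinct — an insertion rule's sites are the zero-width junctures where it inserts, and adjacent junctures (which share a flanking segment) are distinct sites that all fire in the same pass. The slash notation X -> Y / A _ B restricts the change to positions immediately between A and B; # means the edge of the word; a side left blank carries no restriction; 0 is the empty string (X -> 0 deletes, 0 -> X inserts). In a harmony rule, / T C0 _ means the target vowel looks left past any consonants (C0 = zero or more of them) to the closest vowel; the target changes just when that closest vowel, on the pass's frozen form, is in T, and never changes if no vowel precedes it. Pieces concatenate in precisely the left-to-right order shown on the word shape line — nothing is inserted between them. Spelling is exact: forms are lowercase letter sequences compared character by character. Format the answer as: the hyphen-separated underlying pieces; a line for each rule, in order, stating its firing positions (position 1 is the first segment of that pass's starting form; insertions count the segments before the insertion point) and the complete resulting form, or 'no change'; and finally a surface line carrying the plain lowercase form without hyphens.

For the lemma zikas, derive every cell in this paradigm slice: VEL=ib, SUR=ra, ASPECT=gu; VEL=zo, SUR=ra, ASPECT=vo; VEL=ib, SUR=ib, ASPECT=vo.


cell VEL=ib, SUR=ra, ASPECT=gu:
underlying: dak-zikas-ki-e
1. f -> v, s -> z / V _ V: no change
2. e -> o, i -> u / B C0 _: fires at position(s) 5, 10: dakzukaskue
3. 0 -> a / C _ C: inserts after position(s) 3, 8: dakazukasakue
4. e -> o, i -> u / B C0 _: fires at position(s) 13: dakazukasakuo
surface: dakazukasakuo

cell VEL=zo, SUR=ra, ASPECT=vo:
underlying: lu-zikas-e-e
1. f -> v, s -> z / V _ V: fires at position(s) 7: luzikazee
2. e -> o, i -> u / B C0 _: fires at position(s) 4, 8: luzukazoe
3. 0 -> a / C _ C: no change
4. e -> o, i -> u / B C0 _: fires at position(s) 9: luzukazoo
surface: luzukazoo

cell VEL=ib, SUR=ib, ASPECT=vo:
underlying: lu-zikas-ki-ul
1. f -> v, s -> z / V _ V: no change
2. e -> o, i -> u / B C0 _: fires at position(s) 4, 9: luzukaskuul
3. 0 -> a / C _ C: inserts after position(s) 7: luzukasakuul
4. e -> o, i -> u / B C0 _: no change
surface: luzukasakuul


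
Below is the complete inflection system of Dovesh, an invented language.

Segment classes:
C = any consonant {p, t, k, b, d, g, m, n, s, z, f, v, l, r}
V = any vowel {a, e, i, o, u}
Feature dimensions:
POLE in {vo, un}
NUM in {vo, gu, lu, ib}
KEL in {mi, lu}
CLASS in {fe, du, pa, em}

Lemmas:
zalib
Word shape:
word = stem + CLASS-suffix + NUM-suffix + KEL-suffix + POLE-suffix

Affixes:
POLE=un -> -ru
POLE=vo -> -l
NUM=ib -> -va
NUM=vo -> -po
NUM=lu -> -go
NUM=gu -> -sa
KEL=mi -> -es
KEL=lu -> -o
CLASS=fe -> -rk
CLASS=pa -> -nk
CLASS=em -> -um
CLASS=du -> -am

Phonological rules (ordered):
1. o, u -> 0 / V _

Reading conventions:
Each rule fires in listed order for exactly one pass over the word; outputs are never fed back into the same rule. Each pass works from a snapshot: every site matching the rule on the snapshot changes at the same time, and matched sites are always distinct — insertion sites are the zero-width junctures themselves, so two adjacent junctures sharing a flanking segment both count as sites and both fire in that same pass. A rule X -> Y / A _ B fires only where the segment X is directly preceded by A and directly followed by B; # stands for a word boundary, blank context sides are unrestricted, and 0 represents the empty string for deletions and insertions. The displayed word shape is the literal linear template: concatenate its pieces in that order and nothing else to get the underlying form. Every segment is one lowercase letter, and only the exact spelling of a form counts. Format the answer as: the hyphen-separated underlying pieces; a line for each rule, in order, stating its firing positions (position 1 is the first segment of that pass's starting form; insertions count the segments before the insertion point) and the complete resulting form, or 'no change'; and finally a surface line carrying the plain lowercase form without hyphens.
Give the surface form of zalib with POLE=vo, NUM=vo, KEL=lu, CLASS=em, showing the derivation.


underlying: zalib-um-po-o-l
1. o, u -> 0 / V _: fires at position(s) 10: zalibumpol
surface: zalibumpol


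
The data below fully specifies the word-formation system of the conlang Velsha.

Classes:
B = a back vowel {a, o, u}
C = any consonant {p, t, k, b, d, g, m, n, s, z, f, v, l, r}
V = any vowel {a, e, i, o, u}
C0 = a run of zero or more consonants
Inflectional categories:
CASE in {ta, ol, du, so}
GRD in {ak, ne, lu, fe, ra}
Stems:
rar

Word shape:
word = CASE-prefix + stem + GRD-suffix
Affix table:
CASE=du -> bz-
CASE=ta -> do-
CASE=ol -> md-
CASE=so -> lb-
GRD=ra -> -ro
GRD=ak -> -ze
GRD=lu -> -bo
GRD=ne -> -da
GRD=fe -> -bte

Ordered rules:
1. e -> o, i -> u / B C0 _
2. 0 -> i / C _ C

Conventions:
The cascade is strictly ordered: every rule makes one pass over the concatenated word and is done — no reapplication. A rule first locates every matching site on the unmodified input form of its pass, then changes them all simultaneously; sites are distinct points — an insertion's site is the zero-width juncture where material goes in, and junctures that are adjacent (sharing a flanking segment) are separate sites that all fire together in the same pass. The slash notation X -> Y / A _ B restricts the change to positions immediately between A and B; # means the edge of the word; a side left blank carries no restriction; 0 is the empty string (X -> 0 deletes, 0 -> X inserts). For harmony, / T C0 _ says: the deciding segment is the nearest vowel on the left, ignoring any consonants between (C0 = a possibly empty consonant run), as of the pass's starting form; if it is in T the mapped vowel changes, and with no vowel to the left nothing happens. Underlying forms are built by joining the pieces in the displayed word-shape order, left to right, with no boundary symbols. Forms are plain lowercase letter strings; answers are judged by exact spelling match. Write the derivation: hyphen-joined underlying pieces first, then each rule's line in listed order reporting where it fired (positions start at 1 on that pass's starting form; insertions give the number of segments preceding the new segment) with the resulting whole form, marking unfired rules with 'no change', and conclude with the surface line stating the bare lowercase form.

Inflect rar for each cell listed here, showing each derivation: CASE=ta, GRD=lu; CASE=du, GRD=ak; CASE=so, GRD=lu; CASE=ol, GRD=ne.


cell CASE=ta, GRD=lu:
underlying: do-rar-bo
1. e -> o, i -> u / B C0 _: no change
2. 0 -> i / C _ C: inserts after position(s) 5: doraribo
surface: doraribo

cell CASE=du, GRD=ak:
underlying: bz-rar-ze
1. e -> o, i -> u / B C0 _: fires at position(s) 7: bzrarzo
2. 0 -> i / C _ C: inserts after position(s) 1, 2, 5: bizirarizo
surface: bizirarizo

cell CASE=so, GRD=lu:
underlying: lb-rar-bo
1. e -> o, i -> u / B C0 _: no change
2. 0 -> i / C _ C: inserts after position(s) 1, 2, 5: libiraribo
surface: libiraribo

cell CASE=ol, GRD=ne:
underlying: md-rar-da
1. e -> o, i -> u / B C0 _: no change
2. 0 -> i / C _ C: inserts after position(s) 1, 2, 5: midirarida
surface: midirarida


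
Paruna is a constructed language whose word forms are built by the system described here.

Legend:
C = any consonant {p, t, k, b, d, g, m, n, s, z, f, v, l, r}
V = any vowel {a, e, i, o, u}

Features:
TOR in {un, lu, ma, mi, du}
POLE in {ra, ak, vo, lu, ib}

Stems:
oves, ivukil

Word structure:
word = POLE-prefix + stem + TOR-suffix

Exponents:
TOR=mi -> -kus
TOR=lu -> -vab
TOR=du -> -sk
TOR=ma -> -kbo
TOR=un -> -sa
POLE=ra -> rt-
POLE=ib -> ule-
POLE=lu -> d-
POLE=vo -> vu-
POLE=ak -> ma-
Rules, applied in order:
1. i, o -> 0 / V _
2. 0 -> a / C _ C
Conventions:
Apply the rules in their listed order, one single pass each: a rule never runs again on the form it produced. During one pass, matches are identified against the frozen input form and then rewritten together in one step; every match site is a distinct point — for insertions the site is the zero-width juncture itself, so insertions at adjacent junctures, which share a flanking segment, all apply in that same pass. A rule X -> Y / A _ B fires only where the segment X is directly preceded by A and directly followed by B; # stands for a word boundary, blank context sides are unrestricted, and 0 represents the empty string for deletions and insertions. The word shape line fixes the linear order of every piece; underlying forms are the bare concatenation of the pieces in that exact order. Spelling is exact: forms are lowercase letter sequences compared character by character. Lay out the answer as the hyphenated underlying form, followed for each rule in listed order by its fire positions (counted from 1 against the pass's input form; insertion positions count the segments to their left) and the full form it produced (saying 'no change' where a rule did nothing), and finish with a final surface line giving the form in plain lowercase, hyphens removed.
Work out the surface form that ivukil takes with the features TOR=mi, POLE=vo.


underlying: vu-ivukil-kus
1. i, o -> 0 / V _: fires at position(s) 3: vuvukilkus
2. 0 -> a / C _ C: inserts after position(s) 7: vuvukilakus
surface: vuvukilakus


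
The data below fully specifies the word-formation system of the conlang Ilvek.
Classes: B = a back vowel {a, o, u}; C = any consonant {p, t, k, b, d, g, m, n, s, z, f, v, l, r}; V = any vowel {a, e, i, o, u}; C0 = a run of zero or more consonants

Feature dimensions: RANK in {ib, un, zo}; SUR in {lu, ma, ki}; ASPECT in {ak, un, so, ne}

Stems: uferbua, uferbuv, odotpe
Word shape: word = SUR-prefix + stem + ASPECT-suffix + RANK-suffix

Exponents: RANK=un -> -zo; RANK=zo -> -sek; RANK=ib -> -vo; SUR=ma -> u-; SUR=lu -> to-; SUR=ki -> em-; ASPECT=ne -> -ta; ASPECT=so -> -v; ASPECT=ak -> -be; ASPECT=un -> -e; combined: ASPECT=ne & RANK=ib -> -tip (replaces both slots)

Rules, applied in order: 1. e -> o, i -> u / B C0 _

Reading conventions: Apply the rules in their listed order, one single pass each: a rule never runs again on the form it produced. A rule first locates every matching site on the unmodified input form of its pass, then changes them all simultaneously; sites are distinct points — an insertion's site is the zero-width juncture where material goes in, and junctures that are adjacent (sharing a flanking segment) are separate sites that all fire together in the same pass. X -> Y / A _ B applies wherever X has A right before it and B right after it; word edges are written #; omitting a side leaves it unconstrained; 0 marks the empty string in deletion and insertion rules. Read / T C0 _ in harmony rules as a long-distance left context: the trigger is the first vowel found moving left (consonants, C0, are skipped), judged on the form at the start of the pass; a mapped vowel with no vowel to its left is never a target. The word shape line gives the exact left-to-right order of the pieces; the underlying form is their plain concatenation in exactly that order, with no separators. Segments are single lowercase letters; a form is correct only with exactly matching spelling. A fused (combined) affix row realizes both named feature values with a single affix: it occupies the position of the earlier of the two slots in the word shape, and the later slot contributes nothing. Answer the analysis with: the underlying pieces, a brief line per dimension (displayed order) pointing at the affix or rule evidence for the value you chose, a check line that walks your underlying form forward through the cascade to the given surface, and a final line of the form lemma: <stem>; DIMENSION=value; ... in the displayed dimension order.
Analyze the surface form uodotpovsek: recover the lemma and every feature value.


underlying: u-odotpe-v-sek
RANK=zo - signalled by the affix -sek
SUR=ma - signalled by the affix u-
ASPECT=so - signalled by the affix -v
check: uodotpevsek -> uodotpovsek
lemma: odotpe; RANK=zo; SUR=ma; ASPECT=so


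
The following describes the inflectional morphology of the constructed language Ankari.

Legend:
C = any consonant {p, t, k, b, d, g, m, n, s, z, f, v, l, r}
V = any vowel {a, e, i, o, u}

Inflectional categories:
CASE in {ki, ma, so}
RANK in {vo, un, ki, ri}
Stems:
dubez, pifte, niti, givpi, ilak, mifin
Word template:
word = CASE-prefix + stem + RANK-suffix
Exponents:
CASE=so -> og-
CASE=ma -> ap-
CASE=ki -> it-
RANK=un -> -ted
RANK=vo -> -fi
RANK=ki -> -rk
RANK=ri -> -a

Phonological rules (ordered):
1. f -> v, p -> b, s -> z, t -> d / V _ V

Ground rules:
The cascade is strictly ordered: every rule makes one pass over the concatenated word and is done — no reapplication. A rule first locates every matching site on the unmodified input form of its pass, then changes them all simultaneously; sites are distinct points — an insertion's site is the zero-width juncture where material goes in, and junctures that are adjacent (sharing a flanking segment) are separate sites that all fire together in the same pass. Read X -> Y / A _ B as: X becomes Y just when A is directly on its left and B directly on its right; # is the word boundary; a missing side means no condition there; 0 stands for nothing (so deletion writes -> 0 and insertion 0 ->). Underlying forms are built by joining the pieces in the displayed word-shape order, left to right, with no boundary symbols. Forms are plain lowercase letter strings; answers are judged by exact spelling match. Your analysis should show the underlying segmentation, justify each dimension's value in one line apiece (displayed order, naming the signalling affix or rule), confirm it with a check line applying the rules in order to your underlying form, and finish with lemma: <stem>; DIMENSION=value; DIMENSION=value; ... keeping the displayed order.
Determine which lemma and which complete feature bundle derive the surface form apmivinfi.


underlying: ap-mifin-fi
CASE=ma - signalled by the affix ap-
RANK=vo - signalled by the affix -fi
check: apmifinfi -> apmivinfi
lemma: mifin; CASE=ma; RANK=vo
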